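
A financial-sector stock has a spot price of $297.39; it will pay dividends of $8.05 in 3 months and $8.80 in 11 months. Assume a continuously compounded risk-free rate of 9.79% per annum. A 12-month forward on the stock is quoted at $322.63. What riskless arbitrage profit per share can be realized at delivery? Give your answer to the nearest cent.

$12.19 per share

PV(dividends) I = 8.05·e^(−0.0979·3/12) + 8.80·e^(−0.0979·11/12) = 15.9000
Fair forward F* = (S − I)·e^(rT) = (297.39 − 15.9000)·e^0.097900 = 281.4900 × 1.102852 = 310.4418
Market $322.63 > fair 310.4418: forward overpriced → cash-and-carry (borrow at r, buy the stock and collect the dividends, short the forward).
Profit at T = |F_mkt − F*| = |322.63 − 310.4418| = $12.19 per share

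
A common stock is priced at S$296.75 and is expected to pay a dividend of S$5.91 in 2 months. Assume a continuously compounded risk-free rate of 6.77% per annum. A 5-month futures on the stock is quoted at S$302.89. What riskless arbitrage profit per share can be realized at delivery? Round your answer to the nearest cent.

PV(dividends) I = 5.91·e^(−0.0677·2/12) = 5.8437
Fair futures F* = (S − I)·e^(rT) = (296.75 − 5.8437)·e^0.028208 = 290.9063 × 1.028610 = 299.2291
Market S$302.89 > fair 299.2291: forward overpriced → cash-and-carry (borrow at r, buy the stock and collect the dividends, short the forward).
Profit at T = |F_mkt − F*| = |302.89 − 299.2291| = S$3.66 per share

S$3.66 per share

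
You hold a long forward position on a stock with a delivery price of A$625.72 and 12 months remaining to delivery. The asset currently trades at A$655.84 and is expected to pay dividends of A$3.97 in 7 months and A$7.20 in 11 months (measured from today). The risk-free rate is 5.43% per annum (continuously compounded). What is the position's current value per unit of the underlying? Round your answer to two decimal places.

PV(remaining dividends) I = 3.97·e^(−0.0543·7/12) + 7.20·e^(−0.0543·11/12) = 10.6966
Current forward F = (S − I)·e^(rT) = (655.84 − 10.6966)·e^(0.0543·12/12) = 645.1434 × 1.055801 = 681.1430
Value (long) = (F − K)·e^(−rT) = (681.1430 − 625.72) × 0.947148 = 52.4938
Value = A$52.49

A$52.49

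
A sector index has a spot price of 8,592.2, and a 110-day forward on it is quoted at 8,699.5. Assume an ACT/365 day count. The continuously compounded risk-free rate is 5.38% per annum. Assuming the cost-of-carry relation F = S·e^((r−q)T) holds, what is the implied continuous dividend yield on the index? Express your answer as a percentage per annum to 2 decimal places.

From F = S·e^((r−q)T): (r − q) = ln(F/S)/T
ln(8699.5/8592.2) = ln(1.012488) = 0.012411
(r − q) = 0.012411 / (110/365) = 0.041182
q = r − ln(F/S)/T = 0.0538 − 0.041182 = 0.012618
q = 1.26%

1.26%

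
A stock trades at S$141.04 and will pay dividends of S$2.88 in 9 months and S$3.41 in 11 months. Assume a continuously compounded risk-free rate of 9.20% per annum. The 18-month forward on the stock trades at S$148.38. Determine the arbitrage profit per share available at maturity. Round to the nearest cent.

PV(dividends) I = 2.88·e^(−0.0920·9/12) + 3.41·e^(−0.0920·11/12) = 5.8222
Fair forward F* = (S − I)·e^(rT) = (141.04 − 5.8222)·e^0.138000 = 135.2178 × 1.147976 = 155.2268
Market S$148.38 < fair 155.2268: forward underpriced → reverse cash-and-carry (short the stock, invest proceeds at r, pay the dividends, go long the forward).
Profit at T = |F_mkt − F*| = |148.38 − 155.2268| = S$6.85 per share

S$6.85 per share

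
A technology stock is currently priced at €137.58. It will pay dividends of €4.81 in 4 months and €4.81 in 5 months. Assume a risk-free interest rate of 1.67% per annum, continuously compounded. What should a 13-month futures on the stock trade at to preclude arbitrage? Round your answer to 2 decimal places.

PV(dividends) I = 4.81·e^(−0.0167·4/12) + 4.81·e^(−0.0167·5/12)
I = 4.7833 + 4.7766 = 9.5599
F = (S − I)·e^(rT) = (137.58 − 9.5599) · e^(0.0167·13/12)
= 128.0201 · e^0.018092 = 128.0201 × 1.018257 = €130.36

€130.36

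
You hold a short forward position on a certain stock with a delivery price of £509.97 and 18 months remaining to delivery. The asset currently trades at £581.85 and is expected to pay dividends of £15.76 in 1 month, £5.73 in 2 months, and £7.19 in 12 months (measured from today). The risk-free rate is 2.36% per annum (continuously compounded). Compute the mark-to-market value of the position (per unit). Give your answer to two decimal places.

-£61.16

PV(remaining dividends) I = 15.76·e^(−0.0236·1/12) + 5.73·e^(−0.0236·2/12) + 7.19·e^(−0.0236·12/12) = 28.4588
Current forward F = (S − I)·e^(rT) = (581.85 − 28.4588)·e^(0.0236·18/12) = 553.3912 × 1.036034 = 573.3321
Value (long) = (F − K)·e^(−rT) = (573.3321 − 509.97) × 0.965219 = 61.1583
Short position value = −(long value) = -£61.16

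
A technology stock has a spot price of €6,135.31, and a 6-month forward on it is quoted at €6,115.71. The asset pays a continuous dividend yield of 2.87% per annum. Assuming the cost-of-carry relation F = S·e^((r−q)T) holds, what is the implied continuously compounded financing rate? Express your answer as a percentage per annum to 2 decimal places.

From F = S·e^((r−q)T): (r − q) = ln(F/S)/T
ln(6115.71/6135.31) = ln(0.996805) = -0.003200
(r − q) = -0.003200 / (6/12) = -0.006400
r = ln(F/S)/T + q = -0.006400 + 0.0287 = 0.022300
r = 2.23%

2.23%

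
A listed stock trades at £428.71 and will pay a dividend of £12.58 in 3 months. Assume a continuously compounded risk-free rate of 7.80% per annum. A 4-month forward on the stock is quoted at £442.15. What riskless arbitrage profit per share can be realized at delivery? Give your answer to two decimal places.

£14.81 per share

PV(dividends) I = 12.58·e^(−0.0780·3/12) = 12.3371
Fair forward F* = (S − I)·e^(rT) = (428.71 − 12.3371)·e^0.026000 = 416.3729 × 1.026341 = 427.3406
Market £442.15 > fair 427.3406: forward overpriced → cash-and-carry (borrow at r, buy the stock and collect the dividends, short the forward).
Profit at T = |F_mkt − F*| = |442.15 − 427.3406| = £14.81 per share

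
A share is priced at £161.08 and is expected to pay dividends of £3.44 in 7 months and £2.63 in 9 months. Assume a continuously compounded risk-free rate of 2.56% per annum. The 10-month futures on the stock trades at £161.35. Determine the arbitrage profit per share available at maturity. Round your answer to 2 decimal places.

PV(dividends) I = 3.44·e^(−0.0256·7/12) + 2.63·e^(−0.0256·9/12) = 5.9690
Fair futures F* = (S − I)·e^(rT) = (161.08 − 5.9690)·e^0.021333 = 155.1110 × 1.021562 = 158.4555
Market £161.35 > fair 158.4555: forward overpriced → cash-and-carry (borrow at r, buy the stock and collect the dividends, short the forward).
Profit at T = |F_mkt − F*| = |161.35 − 158.4555| = £2.89 per share

£2.89 per share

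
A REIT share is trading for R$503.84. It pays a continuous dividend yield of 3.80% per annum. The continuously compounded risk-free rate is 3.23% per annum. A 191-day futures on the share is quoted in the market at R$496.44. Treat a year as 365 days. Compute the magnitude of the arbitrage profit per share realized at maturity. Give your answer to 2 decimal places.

Fair futures: F* = S·e^(carry·T), with carry = (r − q) = 0.0323 − 0.0380 = -0.0057
F* = 503.84 · e^(-0.0057 × 191/365) = 503.84 · e^-0.002983 = 503.84 × 0.997021 = R$502.3391
Market R$496.44 < fair R$502.3391: forward underpriced → reverse cash-and-carry (short spot, go long the forward).
At maturity, profit = |F_mkt − F*| = |496.44 − 502.3391| = R$5.90 per share

R$5.90 per share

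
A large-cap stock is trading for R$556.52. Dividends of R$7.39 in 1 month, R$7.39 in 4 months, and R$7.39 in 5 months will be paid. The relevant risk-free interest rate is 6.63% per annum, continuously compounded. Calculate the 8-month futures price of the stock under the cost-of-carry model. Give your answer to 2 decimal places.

PV(dividends) I = 7.39·e^(−0.0663·1/12) + 7.39·e^(−0.0663·4/12) + 7.39·e^(−0.0663·5/12)
I = 7.3493 + 7.2285 + 7.1886 = 21.7664
F = (S − I)·e^(rT) = (556.52 − 21.7664) · e^(0.0663·8/12)
= 534.7536 · e^0.044200 = 534.7536 × 1.045191 = R$558.92

R$558.92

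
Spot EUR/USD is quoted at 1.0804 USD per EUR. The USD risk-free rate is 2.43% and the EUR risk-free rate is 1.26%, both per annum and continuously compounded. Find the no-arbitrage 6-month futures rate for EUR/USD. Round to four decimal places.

F = S·e^((r_USD − r_EUR)T) = 1.0804 · e^((0.0243 − 0.0126) × 6/12)
= 1.0804 · e^0.005850 = 1.0804 × 1.005867
F = 1.0867 USD per EUR

1.0867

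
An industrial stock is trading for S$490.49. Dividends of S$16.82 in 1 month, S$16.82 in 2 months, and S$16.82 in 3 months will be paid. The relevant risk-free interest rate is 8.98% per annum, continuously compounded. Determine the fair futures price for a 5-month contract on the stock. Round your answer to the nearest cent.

S$457.58

PV(dividends) I = 16.82·e^(−0.0898·1/12) + 16.82·e^(−0.0898·2/12) + 16.82·e^(−0.0898·3/12)
I = 16.6946 + 16.5701 + 16.4466 = 49.7113
F = (S − I)·e^(rT) = (490.49 − 49.7113) · e^(0.0898·5/12)
= 440.7787 · e^0.037417 = 440.7787 × 1.038126 = S$457.58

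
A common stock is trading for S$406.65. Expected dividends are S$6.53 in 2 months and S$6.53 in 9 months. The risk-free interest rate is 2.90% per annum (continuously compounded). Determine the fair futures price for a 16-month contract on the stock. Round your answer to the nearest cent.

S$409.29

PV(dividends) I = 6.53·e^(−0.0290·2/12) + 6.53·e^(−0.0290·9/12)
I = 6.4985 + 6.3895 = 12.8880
F = (S − I)·e^(rT) = (406.65 − 12.8880) · e^(0.0290·16/12)
= 393.7620 · e^0.038667 = 393.7620 × 1.039424 = S$409.29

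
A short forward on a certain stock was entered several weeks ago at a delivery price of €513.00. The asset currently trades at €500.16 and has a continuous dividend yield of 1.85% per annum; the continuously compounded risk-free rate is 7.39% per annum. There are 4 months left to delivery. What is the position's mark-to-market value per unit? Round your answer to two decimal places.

€3.43

Current fair forward for the remaining 4 months: F = S·e^((r − q)·T), (r − q) = 0.0739 − 0.0185 = 0.0554
F = 500.16 · e^(0.0554 × 4/12) = 500.16 × 1.018638 = 509.4820
Value of long forward = (F − K)·e^(−rT) = (509.4820 − 513.00) · e^(−0.0739·4/12)
= -3.5180 × 0.975668 = -3.43
Short position value = −(long value) = €3.43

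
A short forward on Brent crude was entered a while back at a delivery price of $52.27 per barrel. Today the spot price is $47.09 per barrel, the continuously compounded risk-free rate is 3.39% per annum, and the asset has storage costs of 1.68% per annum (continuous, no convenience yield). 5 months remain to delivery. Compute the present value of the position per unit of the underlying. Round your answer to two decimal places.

Current fair forward for the remaining 5 months: F = S·e^((r + u)·T), (r + u) = 0.0339 + 0.0168 = 0.0507
F = 47.09 · e^(0.0507 × 5/12) = 47.09 × 1.021350 = 48.0954
Value of long forward = (F − K)·e^(−rT) = (48.0954 − 52.27) · e^(−0.0339·5/12)
= -4.1746 × 0.985974 = -4.12
Short position value = −(long value) = $4.12

$4.12 per barrel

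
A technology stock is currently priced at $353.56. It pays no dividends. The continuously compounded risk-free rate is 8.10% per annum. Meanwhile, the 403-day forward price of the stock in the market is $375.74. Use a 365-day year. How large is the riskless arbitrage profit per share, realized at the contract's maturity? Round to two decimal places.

$10.90 per share

Fair forward: F* = S·e^(carry·T), with carry = r = 0.0810
F* = 353.56 · e^(0.0810 × 403/365) = 353.56 · e^0.089433 = 353.56 × 1.093554 = $386.6370
Market $375.74 < fair $386.6370: forward underpriced → reverse cash-and-carry (short spot, go long the forward).
At maturity, profit = |F_mkt − F*| = |375.74 − 386.6370| = $10.90 per share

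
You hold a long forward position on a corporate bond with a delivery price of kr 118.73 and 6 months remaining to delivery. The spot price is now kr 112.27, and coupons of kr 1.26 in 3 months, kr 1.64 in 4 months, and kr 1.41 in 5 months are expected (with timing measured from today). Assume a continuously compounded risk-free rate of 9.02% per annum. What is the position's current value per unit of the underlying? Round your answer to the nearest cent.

PV(remaining coupons) I = 1.26·e^(−0.0902·3/12) + 1.64·e^(−0.0902·4/12) + 1.41·e^(−0.0902·5/12) = 4.1813
Current forward F = (S − I)·e^(rT) = (112.27 − 4.1813)·e^(0.0902·6/12) = 108.0887 × 1.046132 = 113.0750
Value (long) = (F − K)·e^(−rT) = (113.0750 − 118.73) × 0.955902 = -5.4056
Value = -kr 5.41

-kr 5.41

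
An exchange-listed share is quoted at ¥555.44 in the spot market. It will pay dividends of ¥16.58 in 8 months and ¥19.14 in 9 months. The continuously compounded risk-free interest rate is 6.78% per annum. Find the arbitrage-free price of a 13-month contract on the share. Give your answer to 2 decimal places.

PV(dividends) I = 16.58·e^(−0.0678·8/12) + 19.14·e^(−0.0678·9/12)
I = 15.8473 + 18.1911 = 34.0384
F = (S − I)·e^(rT) = (555.44 − 34.0384) · e^(0.0678·13/12)
= 521.4016 · e^0.073450 = 521.4016 × 1.076215 = ¥561.14

¥561.14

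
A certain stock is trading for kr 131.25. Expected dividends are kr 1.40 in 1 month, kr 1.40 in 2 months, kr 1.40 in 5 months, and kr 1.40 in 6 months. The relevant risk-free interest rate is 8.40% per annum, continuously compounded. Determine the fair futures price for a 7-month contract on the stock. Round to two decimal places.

kr 132.10

PV(dividends) I = 1.40·e^(−0.0840·1/12) + 1.40·e^(−0.0840·2/12) + 1.40·e^(−0.0840·5/12) + 1.40·e^(−0.0840·6/12)
I = 1.3902 + 1.3805 + 1.3518 + 1.3424 = 5.4649
F = (S − I)·e^(rT) = (131.25 − 5.4649) · e^(0.0840·7/12)
= 125.7851 · e^0.049000 = 125.7851 × 1.050220 = kr 132.10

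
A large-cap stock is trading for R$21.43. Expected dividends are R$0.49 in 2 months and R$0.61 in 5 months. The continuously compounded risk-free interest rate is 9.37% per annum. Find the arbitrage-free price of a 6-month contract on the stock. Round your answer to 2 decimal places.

PV(dividends) I = 0.49·e^(−0.0937·2/12) + 0.61·e^(−0.0937·5/12)
I = 0.4824 + 0.5866 = 1.0690
F = (S − I)·e^(rT) = (21.43 − 1.0690) · e^(0.0937·6/12)
= 20.3610 · e^0.046850 = 20.3610 × 1.047965 = R$21.34

R$21.34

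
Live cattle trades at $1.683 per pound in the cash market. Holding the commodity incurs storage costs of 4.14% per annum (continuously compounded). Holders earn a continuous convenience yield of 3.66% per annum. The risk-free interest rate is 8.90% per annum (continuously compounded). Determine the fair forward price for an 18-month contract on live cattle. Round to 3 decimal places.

Net carry = r + u − y = 0.0890 + 0.0414 − 0.0366 = 0.0938
F = S·e^((r+u−y)T) = 1.683 · e^(0.0938 × 18/12) = 1.683 · e^0.140700
= 1.683 × 1.151079 = $1.937 per pound

$1.937 per pound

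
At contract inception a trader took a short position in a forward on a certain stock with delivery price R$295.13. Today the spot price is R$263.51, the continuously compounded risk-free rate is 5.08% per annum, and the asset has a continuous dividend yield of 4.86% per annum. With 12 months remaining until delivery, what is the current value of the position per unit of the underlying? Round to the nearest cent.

Current fair forward for the remaining 12 months: F = S·e^((r − q)·T), (r − q) = 0.0508 − 0.0486 = 0.0022
F = 263.51 · e^(0.0022 × 12/12) = 263.51 × 1.002202 = 264.0902
Value of long forward = (F − K)·e^(−rT) = (264.0902 − 295.13) · e^(−0.0508·12/12)
= -31.0398 × 0.950469 = -29.50
Short position value = −(long value) = R$29.50

R$29.50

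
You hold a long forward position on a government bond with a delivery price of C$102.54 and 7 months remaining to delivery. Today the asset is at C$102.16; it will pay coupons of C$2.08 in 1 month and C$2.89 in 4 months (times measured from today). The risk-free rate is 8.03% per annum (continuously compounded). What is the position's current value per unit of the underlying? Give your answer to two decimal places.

PV(remaining coupons) I = 2.08·e^(−0.0803·1/12) + 2.89·e^(−0.0803·4/12) = 4.8798
Current forward F = (S − I)·e^(rT) = (102.16 − 4.8798)·e^(0.0803·7/12) = 97.2802 × 1.047956 = 101.9454
Value (long) = (F − K)·e^(−rT) = (101.9454 − 102.54) × 0.954238 = -0.5674
Value = -C$0.57

-C$0.57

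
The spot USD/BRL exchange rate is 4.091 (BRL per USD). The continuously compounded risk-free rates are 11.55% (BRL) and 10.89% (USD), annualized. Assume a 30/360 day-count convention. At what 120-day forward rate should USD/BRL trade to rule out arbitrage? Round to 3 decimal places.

4.100

F = S·e^((r_BRL − r_USD)T) = 4.091 · e^((0.1155 − 0.1089) × 120/360)
= 4.091 · e^0.002200 = 4.091 × 1.002202
F = 4.100 BRL per USD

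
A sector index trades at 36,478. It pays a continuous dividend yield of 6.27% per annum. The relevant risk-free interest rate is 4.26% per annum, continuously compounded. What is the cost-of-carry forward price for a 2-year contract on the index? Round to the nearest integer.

F = S·e^((r − q)T) = 36478 · e^((0.0426 − 0.0627) × 2)
= 36478 · e^-0.040200 = 36478 × 0.960597
F = 35,041

35,041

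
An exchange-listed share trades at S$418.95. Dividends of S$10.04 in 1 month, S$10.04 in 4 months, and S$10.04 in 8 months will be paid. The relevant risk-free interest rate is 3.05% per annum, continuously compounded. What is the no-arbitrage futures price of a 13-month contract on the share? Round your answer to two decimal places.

S$402.23

PV(dividends) I = 10.04·e^(−0.0305·1/12) + 10.04·e^(−0.0305·4/12) + 10.04·e^(−0.0305·8/12)
I = 10.0145 + 9.9384 + 9.8379 = 29.7908
F = (S − I)·e^(rT) = (418.95 − 29.7908) · e^(0.0305·13/12)
= 389.1592 · e^0.033042 = 389.1592 × 1.033594 = S$402.23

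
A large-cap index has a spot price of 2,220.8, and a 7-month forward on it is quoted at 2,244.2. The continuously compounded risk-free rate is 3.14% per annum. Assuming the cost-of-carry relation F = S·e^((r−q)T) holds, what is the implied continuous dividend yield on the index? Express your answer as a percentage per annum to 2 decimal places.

From F = S·e^((r−q)T): (r − q) = ln(F/S)/T
ln(2244.2/2220.8) = ln(1.010537) = 0.010482
(r − q) = 0.010482 / (7/12) = 0.017969
q = r − ln(F/S)/T = 0.0314 − 0.017969 = 0.013431
q = 1.34%

1.34%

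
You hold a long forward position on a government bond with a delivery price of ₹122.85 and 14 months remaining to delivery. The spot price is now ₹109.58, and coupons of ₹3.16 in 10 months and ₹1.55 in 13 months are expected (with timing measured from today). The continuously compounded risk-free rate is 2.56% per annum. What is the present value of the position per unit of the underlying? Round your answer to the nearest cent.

-₹14.26

PV(remaining coupons) I = 3.16·e^(−0.0256·10/12) + 1.55·e^(−0.0256·13/12) = 4.6009
Current forward F = (S − I)·e^(rT) = (109.58 − 4.6009)·e^(0.0256·14/12) = 104.9791 × 1.030317 = 108.1618
Value (long) = (F − K)·e^(−rT) = (108.1618 − 122.85) × 0.970575 = -14.2560
Value = -₹14.26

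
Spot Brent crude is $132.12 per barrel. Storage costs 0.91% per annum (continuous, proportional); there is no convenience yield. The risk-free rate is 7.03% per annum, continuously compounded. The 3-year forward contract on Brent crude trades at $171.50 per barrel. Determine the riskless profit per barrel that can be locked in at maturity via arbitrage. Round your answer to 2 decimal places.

$3.84 per barrel

Fair forward: F* = S·e^(carry·T), with carry = (r + u) = 0.0703 + 0.0091 = 0.0794
F* = 132.12 · e^(0.0794 × 3) = 132.12 · e^0.238200 = 132.12 × 1.268963 = $167.6554
Market $171.50 > fair $167.6554: forward overpriced → cash-and-carry (buy spot, short the forward).
At maturity, profit = |F_mkt − F*| = |171.50 − 167.6554| = $3.84 per barrel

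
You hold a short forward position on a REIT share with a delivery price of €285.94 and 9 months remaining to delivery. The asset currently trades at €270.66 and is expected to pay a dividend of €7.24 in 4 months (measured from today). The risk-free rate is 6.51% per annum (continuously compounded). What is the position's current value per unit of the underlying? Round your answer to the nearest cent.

PV(remaining dividends) I = 7.24·e^(−0.0651·4/12) = 7.0846
Current forward F = (S − I)·e^(rT) = (270.66 − 7.0846)·e^(0.0651·9/12) = 263.5754 × 1.050037 = 276.7639
Value (long) = (F − K)·e^(−rT) = (276.7639 − 285.94) × 0.952348 = -8.7388
Short position value = −(long value) = €8.74

€8.74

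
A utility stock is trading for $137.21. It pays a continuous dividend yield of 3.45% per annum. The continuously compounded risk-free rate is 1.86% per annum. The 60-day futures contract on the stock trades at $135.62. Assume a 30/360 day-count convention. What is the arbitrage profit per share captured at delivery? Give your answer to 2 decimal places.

$1.23 per share

Fair futures: F* = S·e^(carry·T), with carry = (r − q) = 0.0186 − 0.0345 = -0.0159
F* = 137.21 · e^(-0.0159 × 60/360) = 137.21 · e^-0.002650 = 137.21 × 0.997354 = $136.8469
Market $135.62 < fair $136.8469: forward underpriced → reverse cash-and-carry (short spot, go long the forward).
At maturity, profit = |F_mkt − F*| = |135.62 − 136.8469| = $1.23 per share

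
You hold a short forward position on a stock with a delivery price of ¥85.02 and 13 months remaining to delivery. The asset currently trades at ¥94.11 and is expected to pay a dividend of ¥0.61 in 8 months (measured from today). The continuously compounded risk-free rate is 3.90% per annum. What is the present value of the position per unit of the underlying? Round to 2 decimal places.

-¥12.01

PV(remaining dividends) I = 0.61·e^(−0.0390·8/12) = 0.5943
Current forward F = (S − I)·e^(rT) = (94.11 − 0.5943)·e^(0.0390·13/12) = 93.5157 × 1.043155 = 97.5514
Value (long) = (F − K)·e^(−rT) = (97.5514 − 85.02) × 0.958630 = 12.0130
Short position value = −(long value) = -¥12.01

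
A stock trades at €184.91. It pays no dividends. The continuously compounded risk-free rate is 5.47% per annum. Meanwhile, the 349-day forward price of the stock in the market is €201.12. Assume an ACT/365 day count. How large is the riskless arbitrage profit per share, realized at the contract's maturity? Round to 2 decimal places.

€6.28 per share

Fair forward: F* = S·e^(carry·T), with carry = r = 0.0547
F* = 184.91 · e^(0.0547 × 349/365) = 184.91 · e^0.052302 = 184.91 × 1.053694 = €194.8386
Market €201.12 > fair €194.8386: forward overpriced → cash-and-carry (buy spot, short the forward).
At maturity, profit = |F_mkt − F*| = |201.12 − 194.8386| = €6.28 per share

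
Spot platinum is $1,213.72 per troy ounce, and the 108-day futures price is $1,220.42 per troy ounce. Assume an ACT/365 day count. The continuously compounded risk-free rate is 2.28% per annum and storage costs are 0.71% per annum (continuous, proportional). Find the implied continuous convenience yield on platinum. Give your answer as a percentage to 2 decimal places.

F = S·e^((r+u−y)T) ⇒ (r+u−y) = ln(F/S)/T
ln(1220.42/1213.72) = 0.005505; /T ⇒ 0.018605
y = r + u − ln(F/S)/T = 0.0228 + 0.0071 − 0.018605 = 0.011295
y = 1.13%

1.13%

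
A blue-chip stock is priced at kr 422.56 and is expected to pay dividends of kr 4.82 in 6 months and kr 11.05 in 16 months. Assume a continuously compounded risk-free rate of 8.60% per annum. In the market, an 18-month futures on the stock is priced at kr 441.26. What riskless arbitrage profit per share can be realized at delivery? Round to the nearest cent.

PV(dividends) I = 4.82·e^(−0.0860·6/12) + 11.05·e^(−0.0860·16/12) = 14.4700
Fair futures F* = (S − I)·e^(rT) = (422.56 − 14.4700)·e^0.129000 = 408.0900 × 1.137690 = 464.2799
Market kr 441.26 < fair 464.2799: forward underpriced → reverse cash-and-carry (short the stock, invest proceeds at r, pay the dividends, go long the forward).
Profit at T = |F_mkt − F*| = |441.26 − 464.2799| = kr 23.02 per share

kr 23.02 per share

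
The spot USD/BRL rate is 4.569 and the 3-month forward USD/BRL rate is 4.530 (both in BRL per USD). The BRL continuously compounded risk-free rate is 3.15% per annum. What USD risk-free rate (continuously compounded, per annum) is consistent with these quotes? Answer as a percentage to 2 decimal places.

6.58%

F = S·e^((r_BRL − r_USD)T) ⇒ r_USD = r_BRL − ln(F/S)/T
ln(4.530/4.569) = -0.008572; /(3/12) = -0.034288
r_USD = 0.0315 + 0.034288 = 0.065788
r_USD = 6.58%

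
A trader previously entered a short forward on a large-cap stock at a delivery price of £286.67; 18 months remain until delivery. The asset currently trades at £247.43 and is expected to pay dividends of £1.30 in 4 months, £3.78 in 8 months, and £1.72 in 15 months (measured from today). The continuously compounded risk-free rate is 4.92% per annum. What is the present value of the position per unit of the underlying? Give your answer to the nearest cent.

PV(remaining dividends) I = 1.30·e^(−0.0492·4/12) + 3.78·e^(−0.0492·8/12) + 1.72·e^(−0.0492·15/12) = 6.5543
Current forward F = (S − I)·e^(rT) = (247.43 − 6.5543)·e^(0.0492·18/12) = 240.8757 × 1.076591 = 259.3246
Value (long) = (F − K)·e^(−rT) = (259.3246 − 286.67) × 0.928857 = -25.4000
Short position value = −(long value) = £25.40

£25.40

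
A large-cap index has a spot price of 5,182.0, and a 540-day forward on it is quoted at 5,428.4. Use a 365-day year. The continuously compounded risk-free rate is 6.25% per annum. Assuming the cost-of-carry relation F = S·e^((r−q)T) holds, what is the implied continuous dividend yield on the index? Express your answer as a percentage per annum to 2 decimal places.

3.11%

From F = S·e^((r−q)T): (r − q) = ln(F/S)/T
ln(5428.4/5182.0) = ln(1.047549) = 0.046453
(r − q) = 0.046453 / (540/365) = 0.031399
q = r − ln(F/S)/T = 0.0625 − 0.031399 = 0.031101
q = 3.11%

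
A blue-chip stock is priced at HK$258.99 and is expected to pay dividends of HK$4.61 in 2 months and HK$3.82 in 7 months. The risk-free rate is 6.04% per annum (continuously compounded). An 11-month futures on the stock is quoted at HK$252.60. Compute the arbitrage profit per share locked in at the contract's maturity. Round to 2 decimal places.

HK$12.41 per share

PV(dividends) I = 4.61·e^(−0.0604·2/12) + 3.82·e^(−0.0604·7/12) = 8.2516
Fair futures F* = (S − I)·e^(rT) = (258.99 − 8.2516)·e^0.055367 = 250.7384 × 1.056928 = 265.0124
Market HK$252.60 < fair 265.0124: forward underpriced → reverse cash-and-carry (short the stock, invest proceeds at r, pay the dividends, go long the forward).
Profit at T = |F_mkt − F*| = |252.60 − 265.0124| = HK$12.41 per share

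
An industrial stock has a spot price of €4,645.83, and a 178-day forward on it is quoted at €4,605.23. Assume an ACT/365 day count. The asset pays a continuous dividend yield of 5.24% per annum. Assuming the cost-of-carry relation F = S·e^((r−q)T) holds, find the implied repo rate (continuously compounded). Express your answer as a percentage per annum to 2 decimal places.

From F = S·e^((r−q)T): (r − q) = ln(F/S)/T
ln(4605.23/4645.83) = ln(0.991261) = -0.008777
(r − q) = -0.008777 / (178/365) = -0.017998
r = ln(F/S)/T + q = -0.017998 + 0.0524 = 0.034402
r = 3.44%

3.44%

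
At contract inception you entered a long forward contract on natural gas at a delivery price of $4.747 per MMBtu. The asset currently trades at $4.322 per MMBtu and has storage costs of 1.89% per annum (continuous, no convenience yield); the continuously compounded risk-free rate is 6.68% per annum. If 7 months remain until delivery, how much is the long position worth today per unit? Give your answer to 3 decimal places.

Current fair forward for the remaining 7 months: F = S·e^((r + u)·T), (r + u) = 0.0668 + 0.0189 = 0.0857
F = 4.322 · e^(0.0857 × 7/12) = 4.322 × 1.051262 = 4.5436
Value of long forward = (F − K)·e^(−rT) = (4.5436 − 4.747) · e^(−0.0668·7/12)
= -0.2034 × 0.961783 = -0.196

-$0.196 per MMBtu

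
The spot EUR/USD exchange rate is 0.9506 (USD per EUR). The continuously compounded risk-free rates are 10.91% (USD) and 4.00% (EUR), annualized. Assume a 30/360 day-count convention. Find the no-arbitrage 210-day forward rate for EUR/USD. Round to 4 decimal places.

F = S·e^((r_USD − r_EUR)T) = 0.9506 · e^((0.1091 − 0.0400) × 210/360)
= 0.9506 · e^0.040308 = 0.9506 × 1.041131
F = 0.9897 USD per EUR

0.9897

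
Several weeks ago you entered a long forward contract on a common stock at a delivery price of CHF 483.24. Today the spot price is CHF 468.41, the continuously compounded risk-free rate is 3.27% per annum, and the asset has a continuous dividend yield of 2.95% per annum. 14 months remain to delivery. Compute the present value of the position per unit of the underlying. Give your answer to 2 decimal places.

Current fair forward for the remaining 14 months: F = S·e^((r − q)·T), (r − q) = 0.0327 − 0.0295 = 0.0032
F = 468.41 · e^(0.0032 × 14/12) = 468.41 × 1.003740 = 470.1619
Value of long forward = (F − K)·e^(−rT) = (470.1619 − 483.24) · e^(−0.0327·14/12)
= -13.0781 × 0.962569 = -12.59

-CHF 12.59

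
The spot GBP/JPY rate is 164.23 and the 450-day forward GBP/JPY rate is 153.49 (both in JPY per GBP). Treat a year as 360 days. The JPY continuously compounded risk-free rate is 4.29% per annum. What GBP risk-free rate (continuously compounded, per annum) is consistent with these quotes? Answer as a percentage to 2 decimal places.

F = S·e^((r_JPY − r_GBP)T) ⇒ r_GBP = r_JPY − ln(F/S)/T
ln(153.49/164.23) = -0.067632; /(450/360) = -0.054106
r_GBP = 0.0429 + 0.054106 = 0.097006
r_GBP = 9.70%

9.70%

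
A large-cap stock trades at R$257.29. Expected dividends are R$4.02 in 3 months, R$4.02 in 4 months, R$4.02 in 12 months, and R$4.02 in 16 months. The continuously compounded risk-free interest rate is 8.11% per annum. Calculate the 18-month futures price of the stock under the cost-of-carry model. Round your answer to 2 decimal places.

R$273.44

PV(dividends) I = 4.02·e^(−0.0811·3/12) + 4.02·e^(−0.0811·4/12) + 4.02·e^(−0.0811·12/12) + 4.02·e^(−0.0811·16/12)
I = 3.9393 + 3.9128 + 3.7068 + 3.6080 = 15.1669
F = (S − I)·e^(rT) = (257.29 − 15.1669) · e^(0.0811·18/12)
= 242.1231 · e^0.121650 = 242.1231 × 1.129359 = R$273.44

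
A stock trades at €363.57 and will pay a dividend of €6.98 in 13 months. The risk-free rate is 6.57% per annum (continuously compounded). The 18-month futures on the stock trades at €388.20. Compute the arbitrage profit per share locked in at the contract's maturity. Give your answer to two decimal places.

€5.85 per share

PV(dividends) I = 6.98·e^(−0.0657·13/12) = 6.5005
Fair futures F* = (S − I)·e^(rT) = (363.57 − 6.5005)·e^0.098550 = 357.0695 × 1.103570 = 394.0512
Market €388.20 < fair 394.0512: forward underpriced → reverse cash-and-carry (short the stock, invest proceeds at r, pay the dividends, go long the forward).
Profit at T = |F_mkt − F*| = |388.20 − 394.0512| = €5.85 per share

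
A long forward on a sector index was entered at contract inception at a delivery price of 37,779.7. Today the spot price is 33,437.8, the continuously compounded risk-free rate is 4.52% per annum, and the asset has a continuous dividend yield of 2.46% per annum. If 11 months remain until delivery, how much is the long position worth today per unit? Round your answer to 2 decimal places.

Current fair forward for the remaining 11 months: F = S·e^((r − q)·T), (r − q) = 0.0452 − 0.0246 = 0.0206
F = 33437.8 · e^(0.0206 × 11/12) = 33437.8 × 1.01906275 = 34075.2164
Value of long forward = (F − K)·e^(−rT) = (34075.2164 − 37779.7) · e^(−0.0452·11/12)
= -3704.4836 × 0.95941329 = -3554.13

-3554.13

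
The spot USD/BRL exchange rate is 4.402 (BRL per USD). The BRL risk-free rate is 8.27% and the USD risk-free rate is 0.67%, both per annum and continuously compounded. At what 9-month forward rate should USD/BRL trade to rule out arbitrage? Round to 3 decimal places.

4.660

F = S·e^((r_BRL − r_USD)T) = 4.402 · e^((0.0827 − 0.0067) × 9/12)
= 4.402 · e^0.057000 = 4.402 × 1.058656
F = 4.660 BRL per USD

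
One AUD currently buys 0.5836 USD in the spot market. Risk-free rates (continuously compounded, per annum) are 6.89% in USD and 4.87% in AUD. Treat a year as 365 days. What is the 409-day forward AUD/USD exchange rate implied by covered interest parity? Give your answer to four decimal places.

F = S·e^((r_USD − r_AUD)T) = 0.5836 · e^((0.0689 − 0.0487) × 409/365)
= 0.5836 · e^0.022635 = 0.5836 × 1.022893
F = 0.5970 USD per AUD

0.5970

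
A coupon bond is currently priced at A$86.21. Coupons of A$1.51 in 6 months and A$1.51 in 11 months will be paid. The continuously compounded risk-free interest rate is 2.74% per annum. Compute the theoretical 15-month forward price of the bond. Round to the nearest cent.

PV(coupons) I = 1.51·e^(−0.0274·6/12) + 1.51·e^(−0.0274·11/12)
I = 1.4895 + 1.4725 = 2.9620
F = (S − I)·e^(rT) = (86.21 − 2.9620) · e^(0.0274·15/12)
= 83.2480 · e^0.034250 = 83.2480 × 1.034843 = A$86.15

A$86.15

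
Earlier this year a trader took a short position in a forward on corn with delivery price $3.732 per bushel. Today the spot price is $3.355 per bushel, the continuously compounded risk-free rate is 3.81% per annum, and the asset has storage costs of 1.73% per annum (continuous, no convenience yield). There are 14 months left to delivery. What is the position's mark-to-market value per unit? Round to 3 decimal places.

Current fair forward for the remaining 14 months: F = S·e^((r + u)·T), (r + u) = 0.0381 + 0.0173 = 0.0554
F = 3.355 · e^(0.0554 × 14/12) = 3.355 × 1.066768 = 3.5790
Value of long forward = (F − K)·e^(−rT) = (3.5790 − 3.732) · e^(−0.0381·14/12)
= -0.1530 × 0.956523 = -0.146
Short position value = −(long value) = $0.146

$0.146 per bushel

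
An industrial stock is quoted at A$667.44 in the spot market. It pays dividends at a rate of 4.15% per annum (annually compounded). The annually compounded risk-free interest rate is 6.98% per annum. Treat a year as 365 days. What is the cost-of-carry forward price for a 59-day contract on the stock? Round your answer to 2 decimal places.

A$670.34

F = S · (1+r)^T / (1+q)^T
= 667.44 × 1.010966 / 1.006594 = 667.44 × 1.004343
F = A$670.34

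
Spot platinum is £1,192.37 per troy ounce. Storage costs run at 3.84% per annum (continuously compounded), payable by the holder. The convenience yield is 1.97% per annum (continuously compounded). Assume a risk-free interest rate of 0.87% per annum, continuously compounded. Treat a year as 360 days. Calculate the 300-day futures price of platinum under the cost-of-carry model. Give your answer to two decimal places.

Net carry = r + u − y = 0.0087 + 0.0384 − 0.0197 = 0.0274
F = S·e^((r+u−y)T) = 1192.37 · e^(0.0274 × 300/360) = 1192.37 · e^0.02283333
= 1192.37 × 1.02309601 = £1,219.91 per troy ounce

£1,219.91 per troy ounce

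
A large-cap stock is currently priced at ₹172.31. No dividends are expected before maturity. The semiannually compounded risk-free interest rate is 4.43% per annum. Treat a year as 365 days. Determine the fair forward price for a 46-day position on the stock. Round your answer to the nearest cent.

F = S · (1+r/2)^(2T)
= 172.31 × 1.005537
F = ₹173.26

₹173.26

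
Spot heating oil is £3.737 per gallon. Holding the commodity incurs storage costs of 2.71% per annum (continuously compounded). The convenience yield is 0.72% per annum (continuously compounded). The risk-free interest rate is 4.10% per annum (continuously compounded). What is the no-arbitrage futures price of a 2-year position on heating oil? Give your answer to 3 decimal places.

£4.221 per gallon

Net carry = r + u − y = 0.0410 + 0.0271 − 0.0072 = 0.0609
F = S·e^((r+u−y)T) = 3.737 · e^(0.0609 × 2) = 3.737 · e^0.121800
= 3.737 × 1.129528 = £4.221 per gallon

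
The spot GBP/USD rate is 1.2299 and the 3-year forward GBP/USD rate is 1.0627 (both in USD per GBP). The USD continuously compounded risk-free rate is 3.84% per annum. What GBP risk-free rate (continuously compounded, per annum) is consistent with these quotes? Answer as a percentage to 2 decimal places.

8.71%

F = S·e^((r_USD − r_GBP)T) ⇒ r_GBP = r_USD − ln(F/S)/T
ln(1.0627/1.2299) = -0.146120; /(3) = -0.048707
r_GBP = 0.0384 + 0.048707 = 0.087107
r_GBP = 8.71%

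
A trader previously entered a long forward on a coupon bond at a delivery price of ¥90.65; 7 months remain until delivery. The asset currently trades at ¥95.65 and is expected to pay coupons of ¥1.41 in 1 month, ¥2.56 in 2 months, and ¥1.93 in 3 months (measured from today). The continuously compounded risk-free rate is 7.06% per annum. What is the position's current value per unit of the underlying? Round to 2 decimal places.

PV(remaining coupons) I = 1.41·e^(−0.0706·1/12) + 2.56·e^(−0.0706·2/12) + 1.93·e^(−0.0706·3/12) = 5.8280
Current forward F = (S − I)·e^(rT) = (95.65 − 5.8280)·e^(0.0706·7/12) = 89.8220 × 1.042043 = 93.5984
Value (long) = (F − K)·e^(−rT) = (93.5984 − 90.65) × 0.959653 = 2.8294
Value = ¥2.83

¥2.83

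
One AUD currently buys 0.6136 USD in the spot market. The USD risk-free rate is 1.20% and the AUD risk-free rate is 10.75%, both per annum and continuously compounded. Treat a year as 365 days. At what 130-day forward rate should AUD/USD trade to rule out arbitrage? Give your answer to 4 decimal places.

0.5931

F = S·e^((r_USD − r_AUD)T) = 0.6136 · e^((0.0120 − 0.1075) × 130/365)
= 0.6136 · e^-0.034014 = 0.6136 × 0.966558
F = 0.5931 USD per AUD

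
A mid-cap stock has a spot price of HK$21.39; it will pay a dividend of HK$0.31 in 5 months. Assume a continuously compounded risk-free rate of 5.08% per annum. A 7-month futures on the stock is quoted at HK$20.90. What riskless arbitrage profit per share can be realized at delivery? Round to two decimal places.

PV(dividends) I = 0.31·e^(−0.0508·5/12) = 0.3035
Fair futures F* = (S − I)·e^(rT) = (21.39 − 0.3035)·e^0.029633 = 21.0865 × 1.030076 = 21.7207
Market HK$20.90 < fair 21.7207: forward underpriced → reverse cash-and-carry (short the stock, invest proceeds at r, pay the dividends, go long the forward).
Profit at T = |F_mkt − F*| = |20.90 − 21.7207| = HK$0.82 per share

HK$0.82 per share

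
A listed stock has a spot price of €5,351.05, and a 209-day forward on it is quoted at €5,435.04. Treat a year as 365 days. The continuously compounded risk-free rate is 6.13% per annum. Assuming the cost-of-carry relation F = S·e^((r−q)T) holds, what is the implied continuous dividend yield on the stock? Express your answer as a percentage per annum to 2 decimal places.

From F = S·e^((r−q)T): (r − q) = ln(F/S)/T
ln(5435.04/5351.05) = ln(1.015696) = 0.015574
(r − q) = 0.015574 / (209/365) = 0.027199
q = r − ln(F/S)/T = 0.0613 − 0.027199 = 0.034101
q = 3.41%

3.41%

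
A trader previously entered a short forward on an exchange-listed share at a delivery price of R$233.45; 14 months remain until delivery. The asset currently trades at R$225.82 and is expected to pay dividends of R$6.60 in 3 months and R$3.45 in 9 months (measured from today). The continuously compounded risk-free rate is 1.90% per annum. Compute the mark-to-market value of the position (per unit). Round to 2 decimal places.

PV(remaining dividends) I = 6.60·e^(−0.0190·3/12) + 3.45·e^(−0.0190·9/12) = 9.9699
Current forward F = (S − I)·e^(rT) = (225.82 − 9.9699)·e^(0.0190·14/12) = 215.8501 × 1.022414 = 220.6882
Value (long) = (F − K)·e^(−rT) = (220.6882 − 233.45) × 0.978077 = -12.4820
Short position value = −(long value) = R$12.48

R$12.48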